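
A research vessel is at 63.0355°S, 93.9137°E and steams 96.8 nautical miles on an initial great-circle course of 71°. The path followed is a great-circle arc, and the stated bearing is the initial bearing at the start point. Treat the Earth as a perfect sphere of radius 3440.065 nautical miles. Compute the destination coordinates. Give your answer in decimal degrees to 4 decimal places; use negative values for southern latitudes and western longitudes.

latitude -62.4715°, longitude 97.2133°

Angular distance δ = d/R = 96.8 / 3440.065 = 0.028139 rad.
Converting: φ₁ = -1.100177 rad, θ = 1.239184 rad.
Destination latitude: φ₂ = arcsin( sin φ₁ cos δ + cos φ₁ sin δ cos θ ) = arcsin(-0.886781) = -62.4715°.
Δλ = atan2( sin θ sin δ cos φ₁ , cos δ − sin φ₁ sin φ₂ ) = atan2(0.012063, 0.209227) = 0.057589 rad = 3.2996°.
Hence λ₂ = 93.9137° + 3.2996° = 97.2133°.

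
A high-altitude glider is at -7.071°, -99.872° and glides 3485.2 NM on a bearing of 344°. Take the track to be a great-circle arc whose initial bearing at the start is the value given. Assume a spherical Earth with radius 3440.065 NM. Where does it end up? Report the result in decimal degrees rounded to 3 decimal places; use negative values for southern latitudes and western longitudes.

latitude 48.096°, longitude -120.370°

Central angle δ = d/R = 1.013120 rad.
With φ₁ = -7.071° = -0.123412 rad and θ = 344° = 6.003933 rad:
Applying the spherical law of cosines for sides, sin φ₂ = sin φ₁ cos δ + cos φ₁ sin δ cos θ = 0.744269, so φ₂ = 48.096°.
Then Δλ = atan2(-0.232096, 0.620835) = -0.357758 rad, from sin θ sin δ cos φ₁ over cos δ − sin φ₁ sin φ₂.
λ₂ = λ₁ + Δλ = -120.370°.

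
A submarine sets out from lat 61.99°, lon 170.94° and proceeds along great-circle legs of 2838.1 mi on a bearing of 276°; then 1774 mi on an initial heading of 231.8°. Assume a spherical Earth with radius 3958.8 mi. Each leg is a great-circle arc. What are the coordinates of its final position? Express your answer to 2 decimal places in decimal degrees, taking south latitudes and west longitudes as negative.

latitude 25.91°, longitude 82.88°

Apply the spherical direct solution leg by leg, carrying full precision between legs.
Leg 1: from (61.99°, 170.94°), δ = 2838.1/3958.8 = 0.716909 rad, θ = 276° → φ = 44.25°, λ = 105.12°.
Leg 2: from (44.25°, 105.12°), δ = 1774/3958.8 = 0.448116 rad, θ = 231.8° → φ = 25.91°, λ = 82.88°.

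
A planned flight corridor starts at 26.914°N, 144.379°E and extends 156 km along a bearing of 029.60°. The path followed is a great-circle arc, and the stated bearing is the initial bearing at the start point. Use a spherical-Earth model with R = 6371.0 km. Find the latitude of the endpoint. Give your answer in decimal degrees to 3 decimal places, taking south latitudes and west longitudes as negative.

δ = 156/6371 = 0.024486 rad (1.4029°).
Converting: φ₁ = 0.469738 rad, θ = 0.516617 rad.
Destination latitude: φ₂ = arcsin( sin φ₁ cos δ + cos φ₁ sin δ cos θ ) = arcsin(0.471499) = 28.132°.
Then Δλ = atan2(0.010784, 0.786275) = 0.013714 rad, from sin θ sin δ cos φ₁ over cos δ − sin φ₁ sin φ₂.
λ₂ = 144.379° + 0.786° = 145.165°.

latitude 28.132°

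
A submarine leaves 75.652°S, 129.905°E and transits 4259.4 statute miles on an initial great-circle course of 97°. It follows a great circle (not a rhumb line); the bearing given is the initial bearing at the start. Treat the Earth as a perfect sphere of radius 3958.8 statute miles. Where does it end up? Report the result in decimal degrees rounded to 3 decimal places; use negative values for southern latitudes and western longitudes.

Central angle δ = d/R = 1.075932 rad.
With φ₁ = -75.652° = -1.320376 rad and θ = 97° = 1.692969 rad:
Destination latitude: φ₂ = arcsin( sin φ₁ cos δ + cos φ₁ sin δ cos θ ) = arcsin(-0.486676) = -29.122°.
For the longitude increment, Δλ = atan2( sin θ sin δ cos φ₁, cos δ − sin φ₁ sin φ₂ ) = atan2(0.216456, 0.003416) = 89.096°.
λ₂ = 129.905° + 89.096° = 219.001°, normalized to (−180°, 180°] → -140.999°.

latitude -29.122°, longitude -140.999°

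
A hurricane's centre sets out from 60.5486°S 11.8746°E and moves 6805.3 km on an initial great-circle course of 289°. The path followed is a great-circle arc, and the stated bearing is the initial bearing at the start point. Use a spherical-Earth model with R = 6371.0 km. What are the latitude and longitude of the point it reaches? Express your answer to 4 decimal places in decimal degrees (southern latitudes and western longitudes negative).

latitude -16.2124°, longitude -47.7681°

Central angle δ = d/R = 1.068168 rad.
With φ₁ = -60.5486° = -1.056772 rad and θ = 289° = 5.044002 rad:
Destination latitude: φ₂ = arcsin( sin φ₁ cos δ + cos φ₁ sin δ cos θ ) = arcsin(-0.279199) = -16.2124°.
For the longitude increment, Δλ = atan2( sin θ sin δ cos φ₁, cos δ − sin φ₁ sin φ₂ ) = atan2(-0.407399, 0.238611) = -59.6427°.
λ₂ = λ₁ + Δλ = -47.7681°.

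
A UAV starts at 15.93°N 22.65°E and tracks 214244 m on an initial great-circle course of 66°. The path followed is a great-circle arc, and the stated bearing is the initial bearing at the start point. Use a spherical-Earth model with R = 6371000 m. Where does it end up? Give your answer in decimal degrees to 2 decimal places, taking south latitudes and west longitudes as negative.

latitude 16.71°, longitude 24.49°

δ = 214244/6371000 = 0.033628 rad (1.9267°).
Converting: φ₁ = 0.278031 rad, θ = 1.151917 rad.
sin φ₂ = sin φ₁ cos δ + cos φ₁ sin δ cos θ = (0.274463)(0.999435) + (0.961598)(0.033622)(0.406737) = 0.287458
φ₂ = asin(0.287458) = 0.291571 rad = 16.71°.
Δλ = atan2( sin θ sin δ cos φ₁ , cos δ − sin φ₁ sin φ₂ ) = atan2(0.029535, 0.920538) = 0.032074 rad = 1.84°.
λ₂ = λ₁ + Δλ = 24.49°.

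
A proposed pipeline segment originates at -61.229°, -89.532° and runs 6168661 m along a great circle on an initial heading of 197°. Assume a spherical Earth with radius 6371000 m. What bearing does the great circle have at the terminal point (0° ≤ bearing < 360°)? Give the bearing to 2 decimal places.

δ = 6168661/6371000 = 0.968241 rad (55.4761°).
Converting: φ₁ = -1.068648 rad, θ = 3.438299 rad.
Applying the spherical law of cosines for sides, sin φ₂ = sin φ₁ cos δ + cos φ₁ sin δ cos θ = -0.876004, so φ₂ = -61.164°.
Δλ = atan2( sin θ sin δ cos φ₁ , cos δ − sin φ₁ sin φ₂ ) = atan2(-0.115939, -0.201112) = -2.618639 rad = -150.037°.
λ₂ = -89.532° + -150.037° = -239.569°, normalized to (−180°, 180°] → 120.431°.
The forward bearing on arrival equals the back-azimuth from the destination plus 180°.
Back-azimuth from P₂ (-61.16°, 120.43°) to P₁ (-61.23°, -89.53°), with Δλ' = λ₁ − λ₂ = -209.96°: atan2( sin Δλ' cos φ₁ , cos φ₂ sin φ₁ − sin φ₂ cos φ₁ cos Δλ' ) = 163.04°.
Final bearing = (163.04° + 180°) mod 360° = 343.04°.

final bearing 343.04°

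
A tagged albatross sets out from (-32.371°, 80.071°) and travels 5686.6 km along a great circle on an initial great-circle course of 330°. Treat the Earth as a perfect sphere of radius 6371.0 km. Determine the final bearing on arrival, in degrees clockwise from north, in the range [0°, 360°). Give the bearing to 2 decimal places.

The arc subtends δ = 5686.6/6371 = 0.892576 rad at the centre.
Start latitude φ₁ = -0.564981 rad; initial bearing θ = 5.759587 rad.
Destination latitude: φ₂ = arcsin( sin φ₁ cos δ + cos φ₁ sin δ cos θ ) = arcsin(0.233654) = 13.512°.
Then Δλ = atan2(-0.328841, 0.752507) = -0.411985 rad, from sin θ sin δ cos φ₁ over cos δ − sin φ₁ sin φ₂.
Hence λ₂ = 80.071° + -23.605° = 56.466°.
The forward bearing on arrival equals the back-azimuth from the destination plus 180°.
Back-azimuth from P₂ (13.51°, 56.47°) to P₁ (-32.37°, 80.07°), with Δλ' = λ₁ − λ₂ = 23.61°: atan2( sin Δλ' cos φ₁ , cos φ₂ sin φ₁ − sin φ₂ cos φ₁ cos Δλ' ) = 154.26°.
Final bearing = (154.26° + 180°) mod 360° = 334.26°.

final bearing 334.26°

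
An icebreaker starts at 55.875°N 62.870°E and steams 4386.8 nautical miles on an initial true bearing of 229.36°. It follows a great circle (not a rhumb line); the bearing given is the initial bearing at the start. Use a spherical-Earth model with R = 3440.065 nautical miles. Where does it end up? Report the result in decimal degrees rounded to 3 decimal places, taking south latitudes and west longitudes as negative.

latitude -6.223°, longitude 15.966°

Angular distance δ = d/R = 4386.8 / 3440.065 = 1.275208 rad.
With φ₁ = 55.875° = 0.975203 rad and θ = 229.36° = 4.003087 rad:
Applying the spherical law of cosines for sides, sin φ₂ = sin φ₁ cos δ + cos φ₁ sin δ cos θ = -0.108391, so φ₂ = -6.223°.
For the longitude increment, Δλ = atan2( sin θ sin δ cos φ₁, cos δ − sin φ₁ sin φ₂ ) = atan2(-0.407234, 0.381030) = -46.904°.
Hence λ₂ = 62.870° + -46.904° = 15.966°.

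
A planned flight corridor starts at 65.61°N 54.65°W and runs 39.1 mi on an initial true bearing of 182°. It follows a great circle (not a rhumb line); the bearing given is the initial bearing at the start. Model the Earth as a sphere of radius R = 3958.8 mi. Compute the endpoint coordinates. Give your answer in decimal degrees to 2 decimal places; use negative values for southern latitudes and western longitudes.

latitude 65.04°, longitude -54.70°

The arc subtends δ = 39.1/3958.8 = 0.009877 rad at the centre.
Start latitude φ₁ = 1.145111 rad; initial bearing θ = 3.176499 rad.
sin φ₂ = sin φ₁ cos δ + cos φ₁ sin δ cos θ = (0.910756)(0.999951) + (0.412945)(0.009877)(-0.999391) = 0.906635
φ₂ = asin(0.906635) = 1.135240 rad = 65.04°.
Then Δλ = atan2(-0.000142, 0.174228) = -0.000817 rad, from sin θ sin δ cos φ₁ over cos δ − sin φ₁ sin φ₂.
λ₂ = -54.65° + -0.05° = -54.70°.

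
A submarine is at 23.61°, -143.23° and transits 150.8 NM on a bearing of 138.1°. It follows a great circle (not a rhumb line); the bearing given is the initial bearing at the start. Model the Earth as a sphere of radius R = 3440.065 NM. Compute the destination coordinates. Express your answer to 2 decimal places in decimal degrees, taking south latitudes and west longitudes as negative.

Central angle δ = d/R = 0.043836 rad.
Converting: φ₁ = 0.412072 rad, θ = 2.410300 rad.
Applying the spherical law of cosines for sides, sin φ₂ = sin φ₁ cos δ + cos φ₁ sin δ cos θ = 0.370237, so φ₂ = 21.73°.
For the longitude increment, Δλ = atan2( sin θ sin δ cos φ₁, cos δ − sin φ₁ sin φ₂ ) = atan2(0.026816, 0.850756) = 1.81°.
λ₂ = -143.23° + 1.81° = -141.42°.

latitude 21.73°, longitude -141.42°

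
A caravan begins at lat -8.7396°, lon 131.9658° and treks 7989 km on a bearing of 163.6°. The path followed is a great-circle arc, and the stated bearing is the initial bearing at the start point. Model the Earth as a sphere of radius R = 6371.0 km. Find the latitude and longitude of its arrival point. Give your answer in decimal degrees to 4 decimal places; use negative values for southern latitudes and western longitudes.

δ = 7989/6371 = 1.253963 rad (71.8468°).
Converting: φ₁ = -0.152535 rad, θ = 2.855359 rad.
sin φ₂ = sin φ₁ cos δ + cos φ₁ sin δ cos θ = (-0.151944)(0.311559) + (0.988389)(0.950227)(-0.959314) = -0.948321
φ₂ = asin(-0.948321) = -1.247903 rad = -71.4996°.
For the longitude increment, Δλ = atan2( sin θ sin δ cos φ₁, cos δ − sin φ₁ sin φ₂ ) = atan2(0.265173, 0.167467) = 57.7260°.
λ₂ = 131.9658° + 57.7260° = 189.6918°, normalized to (−180°, 180°] → -170.3082°.

latitude -71.4996°, longitude -170.3082°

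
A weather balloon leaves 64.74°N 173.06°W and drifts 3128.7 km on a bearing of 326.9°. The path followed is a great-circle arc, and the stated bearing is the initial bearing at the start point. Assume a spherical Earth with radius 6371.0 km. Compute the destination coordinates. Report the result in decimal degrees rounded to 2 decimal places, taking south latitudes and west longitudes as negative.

latitude 75.03°, longitude 101.16°

The arc subtends δ = 3128.7/6371 = 0.491085 rad at the centre.
Start latitude φ₁ = 1.129926 rad; initial bearing θ = 5.705481 rad.
Destination latitude: φ₂ = arcsin( sin φ₁ cos δ + cos φ₁ sin δ cos θ ) = arcsin(0.966083) = 75.03°.
Δλ = atan2( sin θ sin δ cos φ₁ , cos δ − sin φ₁ sin φ₂ ) = atan2(-0.109896, 0.008116) = -1.497083 rad = -85.78°.
λ₂ = -173.06° + -85.78° = -258.84°, normalized to (−180°, 180°] → 101.16°.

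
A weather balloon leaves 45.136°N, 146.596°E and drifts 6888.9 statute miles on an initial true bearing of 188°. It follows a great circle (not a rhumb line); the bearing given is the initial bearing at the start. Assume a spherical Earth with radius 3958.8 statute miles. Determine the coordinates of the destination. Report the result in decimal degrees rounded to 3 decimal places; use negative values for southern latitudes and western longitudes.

latitude -53.904°, longitude 133.131°

δ = 6888.9/3958.8 = 1.740149 rad (99.7032°).
Start latitude φ₁ = 0.787772 rad; initial bearing θ = 3.281219 rad.
sin φ₂ = sin φ₁ cos δ + cos φ₁ sin δ cos θ = (0.708783)(-0.168544) + (0.705426)(0.985694)(-0.990268) = -0.808029
φ₂ = asin(-0.808029) = -0.940798 rad = -53.904°.
Then Δλ = atan2(-0.096772, 0.404173) = -0.235007 rad, from sin θ sin δ cos φ₁ over cos δ − sin φ₁ sin φ₂.
λ₂ = 146.596° + -13.465° = 133.131°.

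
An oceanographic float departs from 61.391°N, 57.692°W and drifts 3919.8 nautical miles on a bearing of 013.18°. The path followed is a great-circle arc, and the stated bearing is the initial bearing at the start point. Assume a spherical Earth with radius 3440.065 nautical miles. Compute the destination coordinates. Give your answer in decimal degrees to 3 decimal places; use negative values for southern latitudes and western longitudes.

Central angle δ = d/R = 1.139455 rad.
Converting: φ₁ = 1.071475 rad, θ = 0.230034 rad.
Destination latitude: φ₂ = arcsin( sin φ₁ cos δ + cos φ₁ sin δ cos θ ) = arcsin(0.790558) = 52.238°.
Then Δλ = atan2(0.099178, -0.275948) = 2.796559 rad, from sin θ sin δ cos φ₁ over cos δ − sin φ₁ sin φ₂.
λ₂ = -57.692° + 160.231° = 102.539°.

latitude 52.238°, longitude 102.539°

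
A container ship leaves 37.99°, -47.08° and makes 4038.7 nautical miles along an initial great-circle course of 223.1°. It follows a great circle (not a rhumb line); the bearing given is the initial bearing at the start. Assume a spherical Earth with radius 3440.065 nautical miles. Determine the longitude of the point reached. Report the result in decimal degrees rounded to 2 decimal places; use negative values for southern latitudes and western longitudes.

longitude -88.31°

The arc subtends δ = 4038.7/3440.065 = 1.174019 rad at the centre.
Converting: φ₁ = 0.663051 rad, θ = 3.893830 rad.
Applying the spherical law of cosines for sides, sin φ₂ = sin φ₁ cos δ + cos φ₁ sin δ cos θ = -0.292879, so φ₂ = -17.03°.
Then Δλ = atan2(-0.496665, 0.566723) = -0.719611 rad, from sin θ sin δ cos φ₁ over cos δ − sin φ₁ sin φ₂.
Hence λ₂ = -47.08° + -41.23° = -88.31°.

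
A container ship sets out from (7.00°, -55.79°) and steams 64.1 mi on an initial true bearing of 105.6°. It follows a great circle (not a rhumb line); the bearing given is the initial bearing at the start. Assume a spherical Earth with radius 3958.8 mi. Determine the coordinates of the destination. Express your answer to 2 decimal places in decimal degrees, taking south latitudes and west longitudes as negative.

latitude 6.75°, longitude -54.89°

Angular distance δ = d/R = 64.1 / 3958.8 = 0.016192 rad.
With φ₁ = 7.00° = 0.122173 rad and θ = 105.6° = 1.843068 rad:
sin φ₂ = sin φ₁ cos δ + cos φ₁ sin δ cos θ = (0.121869)(0.999869) + (0.992546)(0.016191)(-0.268920) = 0.117532
φ₂ = asin(0.117532) = 0.117804 rad = 6.75°.
Δλ = atan2( sin θ sin δ cos φ₁ , cos δ − sin φ₁ sin φ₂ ) = atan2(0.015478, 0.985545) = 0.015704 rad = 0.90°.
λ₂ = -55.79° + 0.90° = -54.89°.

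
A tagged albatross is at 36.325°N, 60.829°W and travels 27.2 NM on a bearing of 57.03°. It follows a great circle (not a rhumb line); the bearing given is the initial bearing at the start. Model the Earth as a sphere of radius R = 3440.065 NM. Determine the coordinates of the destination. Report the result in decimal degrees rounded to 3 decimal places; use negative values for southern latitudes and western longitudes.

δ = 27.2/3440.065 = 0.007907 rad (0.4530°).
With φ₁ = 36.325° = 0.633991 rad and θ = 57.03° = 0.995361 rad:
sin φ₂ = sin φ₁ cos δ + cos φ₁ sin δ cos θ = (0.592365)(0.999969) + (0.805670)(0.007907)(0.544200) = 0.595813
φ₂ = asin(0.595813) = 0.638277 rad = 36.571°.
Δλ = atan2( sin θ sin δ cos φ₁ , cos δ − sin φ₁ sin φ₂ ) = atan2(0.005344, 0.647030) = 0.008260 rad = 0.473°.
λ₂ = -60.829° + 0.473° = -60.356°.

latitude 36.571°, longitude -60.356°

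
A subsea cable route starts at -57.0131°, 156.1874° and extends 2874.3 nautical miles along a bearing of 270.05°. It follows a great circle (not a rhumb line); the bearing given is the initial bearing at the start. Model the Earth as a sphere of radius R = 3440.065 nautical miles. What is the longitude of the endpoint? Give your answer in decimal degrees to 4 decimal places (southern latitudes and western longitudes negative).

The arc subtends δ = 2874.3/3440.065 = 0.835537 rad at the centre.
With φ₁ = -57.0131° = -0.995066 rad and θ = 270.05° = 4.713262 rad:
Applying the spherical law of cosines for sides, sin φ₂ = sin φ₁ cos δ + cos φ₁ sin δ cos θ = -0.562294, so φ₂ = -34.2146°.
For the longitude increment, Δλ = atan2( sin θ sin δ cos φ₁, cos δ − sin φ₁ sin φ₂ ) = atan2(-0.403793, 0.199130) = -63.7498°.
λ₂ = λ₁ + Δλ = 92.4376°.

longitude 92.4376°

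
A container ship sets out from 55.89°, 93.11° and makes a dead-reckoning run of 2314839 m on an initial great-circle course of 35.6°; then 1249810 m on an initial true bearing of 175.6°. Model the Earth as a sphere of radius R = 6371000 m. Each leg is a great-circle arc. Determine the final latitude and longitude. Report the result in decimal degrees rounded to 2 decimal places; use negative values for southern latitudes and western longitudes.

latitude 58.17°, longitude 130.72°

Apply the spherical direct solution leg by leg, carrying full precision between legs.
Leg 1: from (55.89°, 93.11°), δ = 2314839/6371000 = 0.363340 rad, θ = 35.6° → φ = 69.38°, λ = 129.09°.
Leg 2: from (69.38°, 129.09°), δ = 1249810/6371000 = 0.196172 rad, θ = 175.6° → φ = 58.17°, λ = 130.72°.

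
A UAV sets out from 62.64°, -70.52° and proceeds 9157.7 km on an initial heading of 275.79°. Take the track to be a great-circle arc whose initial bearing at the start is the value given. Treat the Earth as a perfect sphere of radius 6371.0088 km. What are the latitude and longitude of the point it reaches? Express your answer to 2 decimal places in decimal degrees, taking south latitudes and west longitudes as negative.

latitude 9.44°, longitude -162.13°

The arc subtends δ = 9157.7/6371.0088 = 1.437402 rad at the centre.
Start latitude φ₁ = 1.093274 rad; initial bearing θ = 4.813444 rad.
Applying the spherical law of cosines for sides, sin φ₂ = sin φ₁ cos δ + cos φ₁ sin δ cos θ = 0.164073, so φ₂ = 9.44°.
For the longitude increment, Δλ = atan2( sin θ sin δ cos φ₁, cos δ − sin φ₁ sin φ₂ ) = atan2(-0.453173, -0.012720) = -91.61°.
λ₂ = -70.52° + -91.61° = -162.13°.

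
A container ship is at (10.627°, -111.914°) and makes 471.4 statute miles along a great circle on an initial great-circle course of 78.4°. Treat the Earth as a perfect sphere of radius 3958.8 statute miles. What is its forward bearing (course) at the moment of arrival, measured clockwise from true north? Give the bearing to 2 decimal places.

final bearing 79.74°

Angular distance δ = d/R = 471.4 / 3958.8 = 0.119076 rad.
Converting: φ₁ = 0.185476 rad, θ = 1.368338 rad.
sin φ₂ = sin φ₁ cos δ + cos φ₁ sin δ cos θ = (0.184415)(0.992919) + (0.982849)(0.118795)(0.201078) = 0.206586
φ₂ = asin(0.206586) = 0.208084 rad = 11.922°.
Δλ = atan2( sin θ sin δ cos φ₁ , cos δ − sin φ₁ sin φ₂ ) = atan2(0.114373, 0.954821) = 0.119217 rad = 6.831°.
Hence λ₂ = -111.914° + 6.831° = -105.083°.
The forward bearing on arrival equals the back-azimuth from the destination plus 180°.
Back-azimuth from P₂ (11.92°, -105.08°) to P₁ (10.63°, -111.91°), with Δλ' = λ₁ − λ₂ = -6.83°: atan2( sin Δλ' cos φ₁ , cos φ₂ sin φ₁ − sin φ₂ cos φ₁ cos Δλ' ) = 259.74°.
Final bearing = (259.74° + 180°) mod 360° = 79.74°.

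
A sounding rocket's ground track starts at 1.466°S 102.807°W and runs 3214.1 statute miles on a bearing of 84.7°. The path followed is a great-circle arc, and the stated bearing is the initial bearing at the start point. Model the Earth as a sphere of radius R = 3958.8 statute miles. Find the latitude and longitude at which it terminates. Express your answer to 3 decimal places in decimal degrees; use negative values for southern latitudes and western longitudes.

latitude 2.831°, longitude -56.474°

Angular distance δ = d/R = 3214.1 / 3958.8 = 0.811887 rad.
Start latitude φ₁ = -0.025587 rad; initial bearing θ = 1.478294 rad.
Destination latitude: φ₂ = arcsin( sin φ₁ cos δ + cos φ₁ sin δ cos θ ) = arcsin(0.049396) = 2.831°.
Then Δλ = atan2(0.722249, 0.689394) = 0.808668 rad, from sin θ sin δ cos φ₁ over cos δ − sin φ₁ sin φ₂.
Hence λ₂ = -102.807° + 46.333° = -56.474°.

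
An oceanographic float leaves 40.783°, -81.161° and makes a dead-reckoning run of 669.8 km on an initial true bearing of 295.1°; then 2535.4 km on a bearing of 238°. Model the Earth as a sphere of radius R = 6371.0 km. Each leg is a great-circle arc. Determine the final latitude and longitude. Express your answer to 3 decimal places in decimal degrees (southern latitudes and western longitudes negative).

latitude 28.682°, longitude -110.640°

Apply the spherical direct solution leg by leg, carrying full precision between legs.
Leg 1: from (40.783°, -81.161°), δ = 669.8/6371 = 0.105133 rad, θ = 295.1° → φ = 43.102°, λ = -88.639°.
Leg 2: from (43.102°, -88.639°), δ = 2535.4/6371 = 0.397960 rad, θ = 238° → φ = 28.682°, λ = -110.640°.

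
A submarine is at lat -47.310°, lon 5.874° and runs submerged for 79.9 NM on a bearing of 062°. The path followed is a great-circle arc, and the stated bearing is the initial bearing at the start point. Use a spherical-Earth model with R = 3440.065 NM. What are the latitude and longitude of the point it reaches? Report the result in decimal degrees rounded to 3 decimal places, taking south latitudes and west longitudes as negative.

latitude -46.672°, longitude 7.587°

δ = 79.9/3440.065 = 0.023226 rad (1.3308°).
Start latitude φ₁ = -0.825715 rad; initial bearing θ = 1.082104 rad.
Destination latitude: φ₂ = arcsin( sin φ₁ cos δ + cos φ₁ sin δ cos θ ) = arcsin(-0.727442) = -46.672°.
Δλ = atan2( sin θ sin δ cos φ₁ , cos δ − sin φ₁ sin φ₂ ) = atan2(0.013904, 0.465036) = 0.029889 rad = 1.713°.
λ₂ = 5.874° + 1.713° = 7.587°.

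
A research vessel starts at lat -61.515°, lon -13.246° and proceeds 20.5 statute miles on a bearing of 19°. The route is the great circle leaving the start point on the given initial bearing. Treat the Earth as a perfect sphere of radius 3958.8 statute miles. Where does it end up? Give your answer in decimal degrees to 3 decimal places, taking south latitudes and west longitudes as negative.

latitude -61.234°, longitude -13.045°

δ = 20.5/3958.8 = 0.005178 rad (0.2967°).
Converting: φ₁ = -1.073639 rad, θ = 0.331613 rad.
sin φ₂ = sin φ₁ cos δ + cos φ₁ sin δ cos θ = (-0.878942)(0.999987) + (0.476929)(0.005178)(0.945519) = -0.876595
φ₂ = asin(-0.876595) = -1.068740 rad = -61.234°.
For the longitude increment, Δλ = atan2( sin θ sin δ cos φ₁, cos δ − sin φ₁ sin φ₂ ) = atan2(0.000804, 0.229510) = 0.201°.
Hence λ₂ = -13.246° + 0.201° = -13.045°.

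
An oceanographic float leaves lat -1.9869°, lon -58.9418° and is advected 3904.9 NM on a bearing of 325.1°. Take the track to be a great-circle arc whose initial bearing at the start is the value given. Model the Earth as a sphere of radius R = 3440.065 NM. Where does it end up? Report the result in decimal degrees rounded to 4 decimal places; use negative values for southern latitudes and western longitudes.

latitude 46.7574°, longitude -108.1534°

δ = 3904.9/3440.065 = 1.135124 rad (65.0378°).
With φ₁ = -1.9869° = -0.034678 rad and θ = 325.1° = 5.674065 rad:
sin φ₂ = sin φ₁ cos δ + cos φ₁ sin δ cos θ = (-0.034671)(0.422020) + (0.999399)(0.906586)(0.820152) = 0.728460
φ₂ = asin(0.728460) = 0.816071 rad = 46.7574°.
Δλ = atan2( sin θ sin δ cos φ₁ , cos δ − sin φ₁ sin φ₂ ) = atan2(-0.518388, 0.447277) = -0.858905 rad = -49.2116°.
λ₂ = λ₁ + Δλ = -108.1534°.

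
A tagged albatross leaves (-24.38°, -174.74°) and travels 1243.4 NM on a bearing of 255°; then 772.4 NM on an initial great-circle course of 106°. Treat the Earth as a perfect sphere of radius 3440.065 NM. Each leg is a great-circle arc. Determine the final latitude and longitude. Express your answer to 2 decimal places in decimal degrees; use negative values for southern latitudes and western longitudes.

Apply the spherical direct solution leg by leg, carrying full precision between legs.
Leg 1: from (-24.38°, -174.74°), δ = 1243.4/3440.065 = 0.361447 rad, θ = 255° → φ = -28.00°, λ = 162.50°.
Leg 2: from (-28.00°, 162.50°), δ = 772.4/3440.065 = 0.224531 rad, θ = 106° → φ = -30.79°, λ = 176.93°.

latitude -30.79°, longitude 176.93°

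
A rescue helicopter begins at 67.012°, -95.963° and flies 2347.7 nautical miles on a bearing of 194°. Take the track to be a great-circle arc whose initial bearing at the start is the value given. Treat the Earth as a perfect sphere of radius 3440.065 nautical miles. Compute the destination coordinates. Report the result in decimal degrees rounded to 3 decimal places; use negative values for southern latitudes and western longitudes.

δ = 2347.7/3440.065 = 0.682458 rad (39.1020°).
Start latitude φ₁ = 1.169580 rad; initial bearing θ = 3.385939 rad.
Applying the spherical law of cosines for sides, sin φ₂ = sin φ₁ cos δ + cos φ₁ sin δ cos θ = 0.475401, so φ₂ = 28.385°.
Δλ = atan2( sin θ sin δ cos φ₁ , cos δ − sin φ₁ sin φ₂ ) = atan2(-0.059589, 0.338377) = -0.174314 rad = -9.987°.
λ₂ = λ₁ + Δλ = -105.950°.

latitude 28.385°, longitude -105.950°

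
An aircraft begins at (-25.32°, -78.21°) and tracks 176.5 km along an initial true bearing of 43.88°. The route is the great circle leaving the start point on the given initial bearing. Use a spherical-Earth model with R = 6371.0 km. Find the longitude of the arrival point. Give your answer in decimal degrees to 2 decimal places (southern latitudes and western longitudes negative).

Angular distance δ = d/R = 176.5 / 6371 = 0.027704 rad.
Start latitude φ₁ = -0.441917 rad; initial bearing θ = 0.765850 rad.
Applying the spherical law of cosines for sides, sin φ₂ = sin φ₁ cos δ + cos φ₁ sin δ cos θ = -0.409461, so φ₂ = -24.17°.
For the longitude increment, Δλ = atan2( sin θ sin δ cos φ₁, cos δ − sin φ₁ sin φ₂ ) = atan2(0.017356, 0.824501) = 1.21°.
Hence λ₂ = -78.21° + 1.21° = -77.00°.

longitude -77.00°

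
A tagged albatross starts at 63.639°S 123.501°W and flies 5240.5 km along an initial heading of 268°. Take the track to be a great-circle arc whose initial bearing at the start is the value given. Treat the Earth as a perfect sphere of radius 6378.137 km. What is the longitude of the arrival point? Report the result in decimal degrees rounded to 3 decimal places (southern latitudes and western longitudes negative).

longitude 167.402°

Angular distance δ = d/R = 5240.5 / 6378.137 = 0.821635 rad.
With φ₁ = -63.639° = -1.110710 rad and θ = 268° = 4.677482 rad:
Destination latitude: φ₂ = arcsin( sin φ₁ cos δ + cos φ₁ sin δ cos θ ) = arcsin(-0.621555) = -38.430°.
For the longitude increment, Δλ = atan2( sin θ sin δ cos φ₁, cos δ − sin φ₁ sin φ₂ ) = atan2(-0.324944, 0.124103) = -69.097°.
λ₂ = -123.501° + -69.097° = -192.598°, normalized to (−180°, 180°] → 167.402°.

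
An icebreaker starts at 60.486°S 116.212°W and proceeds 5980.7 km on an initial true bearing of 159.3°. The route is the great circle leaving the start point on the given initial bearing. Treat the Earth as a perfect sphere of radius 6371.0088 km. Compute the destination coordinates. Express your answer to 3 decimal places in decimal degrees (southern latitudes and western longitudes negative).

latitude -62.368°, longitude 25.842°

The arc subtends δ = 5980.7/6371.0088 = 0.938737 rad at the centre.
Converting: φ₁ = -1.055680 rad, θ = 2.780309 rad.
Applying the spherical law of cosines for sides, sin φ₂ = sin φ₁ cos δ + cos φ₁ sin δ cos θ = -0.885948, so φ₂ = -62.368°.
Then Δλ = atan2(0.140494, -0.180176) = 2.479315 rad, from sin θ sin δ cos φ₁ over cos δ − sin φ₁ sin φ₂.
Hence λ₂ = -116.212° + 142.054° = 25.842°.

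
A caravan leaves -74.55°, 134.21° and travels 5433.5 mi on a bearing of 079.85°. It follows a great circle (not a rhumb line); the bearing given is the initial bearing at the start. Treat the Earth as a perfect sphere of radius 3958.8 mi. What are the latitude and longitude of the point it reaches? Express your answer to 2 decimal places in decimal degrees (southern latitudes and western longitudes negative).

Central angle δ = d/R = 1.372512 rad.
Start latitude φ₁ = -1.301143 rad; initial bearing θ = 1.393645 rad.
Applying the spherical law of cosines for sides, sin φ₂ = sin φ₁ cos δ + cos φ₁ sin δ cos θ = -0.143843, so φ₂ = -8.27°.
For the longitude increment, Δλ = atan2( sin θ sin δ cos φ₁, cos δ − sin φ₁ sin φ₂ ) = atan2(0.257090, 0.058343) = 77.21°.
λ₂ = 134.21° + 77.21° = 211.42°, normalized to (−180°, 180°] → -148.58°.

latitude -8.27°, longitude -148.58°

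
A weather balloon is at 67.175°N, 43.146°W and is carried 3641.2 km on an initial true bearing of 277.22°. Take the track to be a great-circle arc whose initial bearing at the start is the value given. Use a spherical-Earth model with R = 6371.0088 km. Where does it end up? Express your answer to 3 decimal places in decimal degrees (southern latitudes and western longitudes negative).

latitude 53.282°, longitude -106.984°

Angular distance δ = d/R = 3641.2 / 6371.0088 = 0.571526 rad.
With φ₁ = 67.175° = 1.172425 rad and θ = 277.22° = 4.838402 rad:
sin φ₂ = sin φ₁ cos δ + cos φ₁ sin δ cos θ = (0.921694)(0.841076) + (0.387918)(0.540917)(0.125680) = 0.801586
φ₂ = asin(0.801586) = 0.929944 rad = 53.282°.
Δλ = atan2( sin θ sin δ cos φ₁ , cos δ − sin φ₁ sin φ₂ ) = atan2(-0.208167, 0.102259) = -1.114186 rad = -63.838°.
λ₂ = -43.146° + -63.838° = -106.984°.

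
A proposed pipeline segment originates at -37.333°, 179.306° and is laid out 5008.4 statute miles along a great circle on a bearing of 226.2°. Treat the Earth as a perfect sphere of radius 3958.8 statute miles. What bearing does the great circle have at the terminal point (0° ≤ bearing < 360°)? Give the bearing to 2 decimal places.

Central angle δ = d/R = 1.265131 rad.
With φ₁ = -37.333° = -0.651584 rad and θ = 226.2° = 3.947935 rad:
sin φ₂ = sin φ₁ cos δ + cos φ₁ sin δ cos θ = (-0.606446)(0.300928) + (0.795124)(0.953647)(-0.692143) = -0.707327
φ₂ = asin(-0.707327) = -0.785709 rad = -45.018°.
For the longitude increment, Δλ = atan2( sin θ sin δ cos φ₁, cos δ − sin φ₁ sin φ₂ ) = atan2(-0.547288, -0.128028) = -103.167°.
λ₂ = 179.306° + -103.167° = 76.139°.
The forward bearing on arrival equals the back-azimuth from the destination plus 180°.
Back-azimuth from P₂ (-45.02°, 76.14°) to P₁ (-37.33°, 179.31°), with Δλ' = λ₁ − λ₂ = 103.17°: atan2( sin Δλ' cos φ₁ , cos φ₂ sin φ₁ − sin φ₂ cos φ₁ cos Δλ' ) = 125.72°.
Final bearing = (125.72° + 180°) mod 360° = 305.72°.

final bearing 305.72°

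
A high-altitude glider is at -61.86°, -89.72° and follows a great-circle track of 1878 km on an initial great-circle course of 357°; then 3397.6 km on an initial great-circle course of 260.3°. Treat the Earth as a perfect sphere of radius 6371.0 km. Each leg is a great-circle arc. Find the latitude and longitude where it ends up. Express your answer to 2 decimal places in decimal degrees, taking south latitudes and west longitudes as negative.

Apply the spherical direct solution leg by leg, carrying full precision between legs.
Leg 1: from (-61.86°, -89.72°), δ = 1878/6371 = 0.294773 rad, θ = 357° → φ = -44.99°, λ = -90.95°.
Leg 2: from (-44.99°, -90.95°), δ = 3397.6/6371 = 0.533291 rad, θ = 260.3° → φ = -42.02°, λ = -133.37°.

latitude -42.02°, longitude -133.37°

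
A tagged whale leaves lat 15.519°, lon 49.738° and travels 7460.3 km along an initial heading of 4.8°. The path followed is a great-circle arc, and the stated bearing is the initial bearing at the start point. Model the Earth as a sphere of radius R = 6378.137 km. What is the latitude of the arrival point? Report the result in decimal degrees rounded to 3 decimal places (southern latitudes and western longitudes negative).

latitude 81.270°

δ = 7460.3/6378.137 = 1.169668 rad (67.0170°).
With φ₁ = 15.519° = 0.270858 rad and θ = 4.8° = 0.083776 rad:
Destination latitude: φ₂ = arcsin( sin φ₁ cos δ + cos φ₁ sin δ cos θ ) = arcsin(0.988416) = 81.270°.
For the longitude increment, Δλ = atan2( sin θ sin δ cos φ₁, cos δ − sin φ₁ sin φ₂ ) = atan2(0.074227, 0.125999) = 30.503°.
λ₂ = λ₁ + Δλ = 80.241°.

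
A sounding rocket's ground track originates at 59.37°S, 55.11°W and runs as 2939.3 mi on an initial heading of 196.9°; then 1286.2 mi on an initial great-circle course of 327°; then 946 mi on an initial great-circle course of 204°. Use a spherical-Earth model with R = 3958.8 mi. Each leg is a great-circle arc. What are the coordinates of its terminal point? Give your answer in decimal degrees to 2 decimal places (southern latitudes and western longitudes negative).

latitude -69.14°, longitude 137.74°

Apply the spherical direct solution leg by leg, carrying full precision between legs.
Leg 1: from (-59.37°, -55.11°), δ = 2939.3/3958.8 = 0.742472 rad, θ = 196.9° → φ = -74.49°, λ = 172.21°.
Leg 2: from (-74.49°, 172.21°), δ = 1286.2/3958.8 = 0.324896 rad, θ = 327° → φ = -57.31°, λ = 153.43°.
Leg 3: from (-57.31°, 153.43°), δ = 946/3958.8 = 0.238961 rad, θ = 204° → φ = -69.14°, λ = 137.74°.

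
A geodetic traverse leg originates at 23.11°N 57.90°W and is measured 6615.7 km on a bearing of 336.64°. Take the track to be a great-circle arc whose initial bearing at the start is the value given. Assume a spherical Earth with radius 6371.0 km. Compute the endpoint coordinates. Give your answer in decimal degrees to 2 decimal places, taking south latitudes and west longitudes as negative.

Angular distance δ = d/R = 6615.7 / 6371 = 1.038408 rad.
With φ₁ = 23.11° = 0.403346 rad and θ = 336.64° = 5.875476 rad:
Destination latitude: φ₂ = arcsin( sin φ₁ cos δ + cos φ₁ sin δ cos θ ) = arcsin(0.926729) = 67.93°.
Δλ = atan2( sin θ sin δ cos φ₁ , cos δ − sin φ₁ sin φ₂ ) = atan2(-0.314215, 0.143853) = -1.141460 rad = -65.40°.
λ₂ = -57.90° + -65.40° = -123.30°.

latitude 67.93°, longitude -123.30°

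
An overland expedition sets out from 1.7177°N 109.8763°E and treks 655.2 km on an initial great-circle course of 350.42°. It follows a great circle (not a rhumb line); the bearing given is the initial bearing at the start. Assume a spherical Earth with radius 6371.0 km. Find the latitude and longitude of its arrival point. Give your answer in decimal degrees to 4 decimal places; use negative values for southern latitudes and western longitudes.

latitude 7.5273°, longitude 108.8888°

Angular distance δ = d/R = 655.2 / 6371 = 0.102841 rad.
With φ₁ = 1.7177° = 0.029980 rad and θ = 350.42° = 6.115983 rad:
sin φ₂ = sin φ₁ cos δ + cos φ₁ sin δ cos θ = (0.029975)(0.994717) + (0.999551)(0.102660)(0.986054) = 0.130999
φ₂ = asin(0.130999) = 0.131377 rad = 7.5273°.
Then Δλ = atan2(-0.017077, 0.990790) = -0.017234 rad, from sin θ sin δ cos φ₁ over cos δ − sin φ₁ sin φ₂.
Hence λ₂ = 109.8763° + -0.9875° = 108.8888°.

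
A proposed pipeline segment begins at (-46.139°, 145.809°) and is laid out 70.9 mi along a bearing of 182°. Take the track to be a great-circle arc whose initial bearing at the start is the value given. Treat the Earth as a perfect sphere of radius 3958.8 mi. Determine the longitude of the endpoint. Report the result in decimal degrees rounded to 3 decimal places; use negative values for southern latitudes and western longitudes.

longitude 145.756°

δ = 70.9/3958.8 = 0.017909 rad (1.0261°).
With φ₁ = -46.139° = -0.805277 rad and θ = 182° = 3.176499 rad:
Applying the spherical law of cosines for sides, sin φ₂ = sin φ₁ cos δ + cos φ₁ sin δ cos θ = -0.733309, so φ₂ = -47.164°.
Δλ = atan2( sin θ sin δ cos φ₁ , cos δ − sin φ₁ sin φ₂ ) = atan2(-0.000433, 0.471107) = -0.000919 rad = -0.053°.
λ₂ = λ₁ + Δλ = 145.756°.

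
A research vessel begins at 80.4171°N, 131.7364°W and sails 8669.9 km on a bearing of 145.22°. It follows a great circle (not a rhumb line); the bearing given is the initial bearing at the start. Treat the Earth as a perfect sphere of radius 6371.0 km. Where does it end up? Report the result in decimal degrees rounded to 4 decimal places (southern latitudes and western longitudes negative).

latitude 4.1162°, longitude -97.7260°

Central angle δ = d/R = 1.360838 rad.
Converting: φ₁ = 1.403543 rad, θ = 2.534567 rad.
Applying the spherical law of cosines for sides, sin φ₂ = sin φ₁ cos δ + cos φ₁ sin δ cos θ = 0.071780, so φ₂ = 4.1162°.
Then Δλ = atan2(0.092876, 0.137641) = 0.593593 rad, from sin θ sin δ cos φ₁ over cos δ − sin φ₁ sin φ₂.
λ₂ = -131.7364° + 34.0104° = -97.7260°.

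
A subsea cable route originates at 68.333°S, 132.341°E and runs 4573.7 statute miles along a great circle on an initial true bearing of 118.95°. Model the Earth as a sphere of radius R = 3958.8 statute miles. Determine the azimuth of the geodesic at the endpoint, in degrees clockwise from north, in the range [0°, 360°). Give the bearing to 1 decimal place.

final bearing 22.5°

Angular distance δ = d/R = 4573.7 / 3958.8 = 1.155325 rad.
With φ₁ = -68.333° = -1.192636 rad and θ = 118.95° = 2.076069 rad:
Applying the spherical law of cosines for sides, sin φ₂ = sin φ₁ cos δ + cos φ₁ sin δ cos θ = -0.538615, so φ₂ = -32.589°.
Then Δλ = atan2(0.295590, -0.096938) = 1.887692 rad, from sin θ sin δ cos φ₁ over cos δ − sin φ₁ sin φ₂.
λ₂ = 132.341° + 108.157° = 240.498°, normalized to (−180°, 180°] → -119.502°.
The forward bearing on arrival equals the back-azimuth from the destination plus 180°.
Back-azimuth from P₂ (-32.6°, -119.5°) to P₁ (-68.3°, 132.3°), with Δλ' = λ₁ − λ₂ = 251.8°: atan2( sin Δλ' cos φ₁ , cos φ₂ sin φ₁ − sin φ₂ cos φ₁ cos Δλ' ) = 202.5°.
Final bearing = (202.5° + 180°) mod 360° = 22.5°.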